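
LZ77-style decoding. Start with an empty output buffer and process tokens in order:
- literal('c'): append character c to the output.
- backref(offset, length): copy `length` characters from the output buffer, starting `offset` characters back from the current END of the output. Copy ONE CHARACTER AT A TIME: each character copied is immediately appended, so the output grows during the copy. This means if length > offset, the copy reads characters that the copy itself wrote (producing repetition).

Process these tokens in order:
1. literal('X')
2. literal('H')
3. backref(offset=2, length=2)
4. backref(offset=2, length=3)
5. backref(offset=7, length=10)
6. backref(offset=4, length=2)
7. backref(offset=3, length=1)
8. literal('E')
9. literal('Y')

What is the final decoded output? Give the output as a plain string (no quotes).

Answer: XHXHXHXXHXHXHXXHXXXXEY

Derivation:
Token 1: literal('X'). Output: "X"
Token 2: literal('H'). Output: "XH"
Token 3: backref(off=2, len=2). Copied 'XH' from pos 0. Output: "XHXH"
Token 4: backref(off=2, len=3) (overlapping!). Copied 'XHX' from pos 2. Output: "XHXHXHX"
Token 5: backref(off=7, len=10) (overlapping!). Copied 'XHXHXHXXHX' from pos 0. Output: "XHXHXHXXHXHXHXXHX"
Token 6: backref(off=4, len=2). Copied 'XX' from pos 13. Output: "XHXHXHXXHXHXHXXHXXX"
Token 7: backref(off=3, len=1). Copied 'X' from pos 16. Output: "XHXHXHXXHXHXHXXHXXXX"
Token 8: literal('E'). Output: "XHXHXHXXHXHXHXXHXXXXE"
Token 9: literal('Y'). Output: "XHXHXHXXHXHXHXXHXXXXEY"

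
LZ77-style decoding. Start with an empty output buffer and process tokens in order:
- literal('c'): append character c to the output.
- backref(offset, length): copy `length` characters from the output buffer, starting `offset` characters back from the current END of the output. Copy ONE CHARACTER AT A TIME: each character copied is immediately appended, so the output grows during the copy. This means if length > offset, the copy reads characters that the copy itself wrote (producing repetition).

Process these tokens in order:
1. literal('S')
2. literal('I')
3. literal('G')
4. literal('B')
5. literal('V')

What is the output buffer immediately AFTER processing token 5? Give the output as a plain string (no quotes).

Token 1: literal('S'). Output: "S"
Token 2: literal('I'). Output: "SI"
Token 3: literal('G'). Output: "SIG"
Token 4: literal('B'). Output: "SIGB"
Token 5: literal('V'). Output: "SIGBV"

Answer: SIGBV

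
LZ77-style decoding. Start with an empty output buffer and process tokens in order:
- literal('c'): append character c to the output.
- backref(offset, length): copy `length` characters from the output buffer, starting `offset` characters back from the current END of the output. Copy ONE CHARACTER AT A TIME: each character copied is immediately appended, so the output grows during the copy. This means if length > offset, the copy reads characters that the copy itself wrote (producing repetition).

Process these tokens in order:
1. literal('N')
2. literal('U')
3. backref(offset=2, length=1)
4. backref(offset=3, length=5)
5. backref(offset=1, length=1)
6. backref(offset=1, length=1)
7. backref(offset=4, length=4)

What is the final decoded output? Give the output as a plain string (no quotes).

Token 1: literal('N'). Output: "N"
Token 2: literal('U'). Output: "NU"
Token 3: backref(off=2, len=1). Copied 'N' from pos 0. Output: "NUN"
Token 4: backref(off=3, len=5) (overlapping!). Copied 'NUNNU' from pos 0. Output: "NUNNUNNU"
Token 5: backref(off=1, len=1). Copied 'U' from pos 7. Output: "NUNNUNNUU"
Token 6: backref(off=1, len=1). Copied 'U' from pos 8. Output: "NUNNUNNUUU"
Token 7: backref(off=4, len=4). Copied 'NUUU' from pos 6. Output: "NUNNUNNUUUNUUU"

Answer: NUNNUNNUUUNUUU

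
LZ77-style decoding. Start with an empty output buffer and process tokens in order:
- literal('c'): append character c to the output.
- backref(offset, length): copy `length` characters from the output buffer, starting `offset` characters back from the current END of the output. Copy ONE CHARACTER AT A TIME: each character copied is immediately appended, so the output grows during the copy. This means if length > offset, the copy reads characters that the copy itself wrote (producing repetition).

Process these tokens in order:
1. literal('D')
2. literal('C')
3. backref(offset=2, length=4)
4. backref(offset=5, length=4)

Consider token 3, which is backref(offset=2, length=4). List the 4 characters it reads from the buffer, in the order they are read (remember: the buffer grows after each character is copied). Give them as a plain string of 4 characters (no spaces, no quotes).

Answer: DCDC

Derivation:
Token 1: literal('D'). Output: "D"
Token 2: literal('C'). Output: "DC"
Token 3: backref(off=2, len=4). Buffer before: "DC" (len 2)
  byte 1: read out[0]='D', append. Buffer now: "DCD"
  byte 2: read out[1]='C', append. Buffer now: "DCDC"
  byte 3: read out[2]='D', append. Buffer now: "DCDCD"
  byte 4: read out[3]='C', append. Buffer now: "DCDCDC"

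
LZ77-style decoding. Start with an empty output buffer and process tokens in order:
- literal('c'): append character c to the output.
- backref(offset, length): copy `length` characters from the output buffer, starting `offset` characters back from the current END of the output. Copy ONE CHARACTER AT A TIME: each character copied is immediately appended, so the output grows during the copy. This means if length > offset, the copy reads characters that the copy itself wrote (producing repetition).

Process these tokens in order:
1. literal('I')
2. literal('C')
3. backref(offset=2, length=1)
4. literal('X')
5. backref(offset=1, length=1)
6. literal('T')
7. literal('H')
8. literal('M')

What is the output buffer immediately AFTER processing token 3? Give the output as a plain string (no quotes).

Token 1: literal('I'). Output: "I"
Token 2: literal('C'). Output: "IC"
Token 3: backref(off=2, len=1). Copied 'I' from pos 0. Output: "ICI"

Answer: ICI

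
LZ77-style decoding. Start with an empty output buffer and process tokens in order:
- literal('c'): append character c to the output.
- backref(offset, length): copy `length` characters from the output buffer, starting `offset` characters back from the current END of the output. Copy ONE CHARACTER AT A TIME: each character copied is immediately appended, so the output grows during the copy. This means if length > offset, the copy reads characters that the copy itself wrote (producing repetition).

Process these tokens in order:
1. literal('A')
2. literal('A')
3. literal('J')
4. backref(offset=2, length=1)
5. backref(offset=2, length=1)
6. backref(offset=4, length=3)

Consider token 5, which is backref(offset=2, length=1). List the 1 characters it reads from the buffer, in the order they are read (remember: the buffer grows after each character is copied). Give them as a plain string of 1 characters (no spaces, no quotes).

Answer: J

Derivation:
Token 1: literal('A'). Output: "A"
Token 2: literal('A'). Output: "AA"
Token 3: literal('J'). Output: "AAJ"
Token 4: backref(off=2, len=1). Copied 'A' from pos 1. Output: "AAJA"
Token 5: backref(off=2, len=1). Buffer before: "AAJA" (len 4)
  byte 1: read out[2]='J', append. Buffer now: "AAJAJ"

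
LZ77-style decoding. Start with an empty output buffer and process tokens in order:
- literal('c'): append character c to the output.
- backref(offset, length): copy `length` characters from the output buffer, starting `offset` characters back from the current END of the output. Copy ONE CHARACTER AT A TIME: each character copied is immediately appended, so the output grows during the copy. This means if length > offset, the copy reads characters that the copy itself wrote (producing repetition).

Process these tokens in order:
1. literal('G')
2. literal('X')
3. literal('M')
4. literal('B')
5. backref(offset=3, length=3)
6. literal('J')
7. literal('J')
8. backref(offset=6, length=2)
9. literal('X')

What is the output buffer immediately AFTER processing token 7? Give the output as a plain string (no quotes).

Answer: GXMBXMBJJ

Derivation:
Token 1: literal('G'). Output: "G"
Token 2: literal('X'). Output: "GX"
Token 3: literal('M'). Output: "GXM"
Token 4: literal('B'). Output: "GXMB"
Token 5: backref(off=3, len=3). Copied 'XMB' from pos 1. Output: "GXMBXMB"
Token 6: literal('J'). Output: "GXMBXMBJ"
Token 7: literal('J'). Output: "GXMBXMBJJ"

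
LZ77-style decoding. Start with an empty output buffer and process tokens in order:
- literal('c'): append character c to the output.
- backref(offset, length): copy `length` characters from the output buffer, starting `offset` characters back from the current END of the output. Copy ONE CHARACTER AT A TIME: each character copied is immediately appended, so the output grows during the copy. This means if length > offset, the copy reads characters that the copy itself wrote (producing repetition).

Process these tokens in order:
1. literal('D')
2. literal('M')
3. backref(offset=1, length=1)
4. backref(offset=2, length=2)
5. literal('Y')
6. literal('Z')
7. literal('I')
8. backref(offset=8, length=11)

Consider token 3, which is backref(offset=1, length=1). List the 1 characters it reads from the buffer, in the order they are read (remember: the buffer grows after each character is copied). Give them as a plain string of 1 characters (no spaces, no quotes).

Token 1: literal('D'). Output: "D"
Token 2: literal('M'). Output: "DM"
Token 3: backref(off=1, len=1). Buffer before: "DM" (len 2)
  byte 1: read out[1]='M', append. Buffer now: "DMM"

Answer: M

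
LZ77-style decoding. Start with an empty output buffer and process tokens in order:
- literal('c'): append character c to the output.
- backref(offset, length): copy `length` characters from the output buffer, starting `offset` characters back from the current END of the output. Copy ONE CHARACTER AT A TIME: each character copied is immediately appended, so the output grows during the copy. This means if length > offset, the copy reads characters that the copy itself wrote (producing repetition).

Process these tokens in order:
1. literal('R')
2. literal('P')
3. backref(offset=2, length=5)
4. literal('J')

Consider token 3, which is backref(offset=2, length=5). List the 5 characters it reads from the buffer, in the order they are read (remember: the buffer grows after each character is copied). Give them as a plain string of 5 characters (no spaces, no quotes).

Token 1: literal('R'). Output: "R"
Token 2: literal('P'). Output: "RP"
Token 3: backref(off=2, len=5). Buffer before: "RP" (len 2)
  byte 1: read out[0]='R', append. Buffer now: "RPR"
  byte 2: read out[1]='P', append. Buffer now: "RPRP"
  byte 3: read out[2]='R', append. Buffer now: "RPRPR"
  byte 4: read out[3]='P', append. Buffer now: "RPRPRP"
  byte 5: read out[4]='R', append. Buffer now: "RPRPRPR"

Answer: RPRPR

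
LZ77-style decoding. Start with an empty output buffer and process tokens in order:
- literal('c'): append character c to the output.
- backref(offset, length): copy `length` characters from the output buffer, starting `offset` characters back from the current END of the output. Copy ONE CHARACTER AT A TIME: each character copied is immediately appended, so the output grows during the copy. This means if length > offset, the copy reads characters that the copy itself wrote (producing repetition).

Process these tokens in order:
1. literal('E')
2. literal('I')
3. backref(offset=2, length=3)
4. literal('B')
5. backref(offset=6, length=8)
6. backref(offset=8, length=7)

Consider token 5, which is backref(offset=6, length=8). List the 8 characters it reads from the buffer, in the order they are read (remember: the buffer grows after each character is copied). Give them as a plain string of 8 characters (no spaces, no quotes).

Token 1: literal('E'). Output: "E"
Token 2: literal('I'). Output: "EI"
Token 3: backref(off=2, len=3) (overlapping!). Copied 'EIE' from pos 0. Output: "EIEIE"
Token 4: literal('B'). Output: "EIEIEB"
Token 5: backref(off=6, len=8). Buffer before: "EIEIEB" (len 6)
  byte 1: read out[0]='E', append. Buffer now: "EIEIEBE"
  byte 2: read out[1]='I', append. Buffer now: "EIEIEBEI"
  byte 3: read out[2]='E', append. Buffer now: "EIEIEBEIE"
  byte 4: read out[3]='I', append. Buffer now: "EIEIEBEIEI"
  byte 5: read out[4]='E', append. Buffer now: "EIEIEBEIEIE"
  byte 6: read out[5]='B', append. Buffer now: "EIEIEBEIEIEB"
  byte 7: read out[6]='E', append. Buffer now: "EIEIEBEIEIEBE"
  byte 8: read out[7]='I', append. Buffer now: "EIEIEBEIEIEBEI"

Answer: EIEIEBEI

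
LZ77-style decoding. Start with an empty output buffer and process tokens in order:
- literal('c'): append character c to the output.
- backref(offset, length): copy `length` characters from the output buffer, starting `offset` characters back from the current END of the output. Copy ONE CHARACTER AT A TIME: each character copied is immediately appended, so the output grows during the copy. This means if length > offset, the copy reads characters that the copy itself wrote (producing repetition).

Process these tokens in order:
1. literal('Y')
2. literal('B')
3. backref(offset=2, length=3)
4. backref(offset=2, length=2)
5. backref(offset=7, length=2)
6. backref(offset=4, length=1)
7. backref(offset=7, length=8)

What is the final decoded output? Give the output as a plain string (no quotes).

Token 1: literal('Y'). Output: "Y"
Token 2: literal('B'). Output: "YB"
Token 3: backref(off=2, len=3) (overlapping!). Copied 'YBY' from pos 0. Output: "YBYBY"
Token 4: backref(off=2, len=2). Copied 'BY' from pos 3. Output: "YBYBYBY"
Token 5: backref(off=7, len=2). Copied 'YB' from pos 0. Output: "YBYBYBYYB"
Token 6: backref(off=4, len=1). Copied 'B' from pos 5. Output: "YBYBYBYYBB"
Token 7: backref(off=7, len=8) (overlapping!). Copied 'BYBYYBBB' from pos 3. Output: "YBYBYBYYBBBYBYYBBB"

Answer: YBYBYBYYBBBYBYYBBB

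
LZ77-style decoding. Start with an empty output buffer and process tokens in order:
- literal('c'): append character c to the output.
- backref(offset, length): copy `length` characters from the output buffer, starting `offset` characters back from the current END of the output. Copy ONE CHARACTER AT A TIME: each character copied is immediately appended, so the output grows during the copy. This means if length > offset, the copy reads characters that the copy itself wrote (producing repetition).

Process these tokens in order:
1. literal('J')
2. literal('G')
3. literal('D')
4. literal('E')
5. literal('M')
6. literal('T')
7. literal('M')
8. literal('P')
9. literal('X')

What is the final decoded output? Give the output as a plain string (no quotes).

Token 1: literal('J'). Output: "J"
Token 2: literal('G'). Output: "JG"
Token 3: literal('D'). Output: "JGD"
Token 4: literal('E'). Output: "JGDE"
Token 5: literal('M'). Output: "JGDEM"
Token 6: literal('T'). Output: "JGDEMT"
Token 7: literal('M'). Output: "JGDEMTM"
Token 8: literal('P'). Output: "JGDEMTMP"
Token 9: literal('X'). Output: "JGDEMTMPX"

Answer: JGDEMTMPX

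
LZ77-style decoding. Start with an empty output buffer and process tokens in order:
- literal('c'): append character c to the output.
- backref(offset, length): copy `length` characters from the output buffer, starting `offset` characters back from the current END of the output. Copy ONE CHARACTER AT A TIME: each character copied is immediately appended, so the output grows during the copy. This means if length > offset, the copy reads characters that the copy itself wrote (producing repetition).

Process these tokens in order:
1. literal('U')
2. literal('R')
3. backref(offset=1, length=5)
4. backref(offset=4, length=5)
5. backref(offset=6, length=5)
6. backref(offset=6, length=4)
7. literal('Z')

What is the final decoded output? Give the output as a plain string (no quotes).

Token 1: literal('U'). Output: "U"
Token 2: literal('R'). Output: "UR"
Token 3: backref(off=1, len=5) (overlapping!). Copied 'RRRRR' from pos 1. Output: "URRRRRR"
Token 4: backref(off=4, len=5) (overlapping!). Copied 'RRRRR' from pos 3. Output: "URRRRRRRRRRR"
Token 5: backref(off=6, len=5). Copied 'RRRRR' from pos 6. Output: "URRRRRRRRRRRRRRRR"
Token 6: backref(off=6, len=4). Copied 'RRRR' from pos 11. Output: "URRRRRRRRRRRRRRRRRRRR"
Token 7: literal('Z'). Output: "URRRRRRRRRRRRRRRRRRRRZ"

Answer: URRRRRRRRRRRRRRRRRRRRZ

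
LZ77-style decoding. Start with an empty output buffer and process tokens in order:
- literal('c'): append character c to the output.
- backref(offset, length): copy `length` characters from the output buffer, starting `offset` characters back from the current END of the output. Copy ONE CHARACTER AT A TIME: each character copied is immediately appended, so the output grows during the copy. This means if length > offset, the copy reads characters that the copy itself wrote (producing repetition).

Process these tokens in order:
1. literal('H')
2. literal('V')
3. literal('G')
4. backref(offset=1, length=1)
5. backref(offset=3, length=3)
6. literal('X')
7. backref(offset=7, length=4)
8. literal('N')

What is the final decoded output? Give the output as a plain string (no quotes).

Answer: HVGGVGGXVGGVN

Derivation:
Token 1: literal('H'). Output: "H"
Token 2: literal('V'). Output: "HV"
Token 3: literal('G'). Output: "HVG"
Token 4: backref(off=1, len=1). Copied 'G' from pos 2. Output: "HVGG"
Token 5: backref(off=3, len=3). Copied 'VGG' from pos 1. Output: "HVGGVGG"
Token 6: literal('X'). Output: "HVGGVGGX"
Token 7: backref(off=7, len=4). Copied 'VGGV' from pos 1. Output: "HVGGVGGXVGGV"
Token 8: literal('N'). Output: "HVGGVGGXVGGVN"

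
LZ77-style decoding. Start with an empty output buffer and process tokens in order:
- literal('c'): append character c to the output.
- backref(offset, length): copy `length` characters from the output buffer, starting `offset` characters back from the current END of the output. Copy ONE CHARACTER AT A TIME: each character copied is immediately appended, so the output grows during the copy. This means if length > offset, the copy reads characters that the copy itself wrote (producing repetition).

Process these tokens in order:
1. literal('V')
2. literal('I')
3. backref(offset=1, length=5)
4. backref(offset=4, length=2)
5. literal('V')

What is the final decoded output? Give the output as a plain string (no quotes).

Token 1: literal('V'). Output: "V"
Token 2: literal('I'). Output: "VI"
Token 3: backref(off=1, len=5) (overlapping!). Copied 'IIIII' from pos 1. Output: "VIIIIII"
Token 4: backref(off=4, len=2). Copied 'II' from pos 3. Output: "VIIIIIIII"
Token 5: literal('V'). Output: "VIIIIIIIIV"

Answer: VIIIIIIIIV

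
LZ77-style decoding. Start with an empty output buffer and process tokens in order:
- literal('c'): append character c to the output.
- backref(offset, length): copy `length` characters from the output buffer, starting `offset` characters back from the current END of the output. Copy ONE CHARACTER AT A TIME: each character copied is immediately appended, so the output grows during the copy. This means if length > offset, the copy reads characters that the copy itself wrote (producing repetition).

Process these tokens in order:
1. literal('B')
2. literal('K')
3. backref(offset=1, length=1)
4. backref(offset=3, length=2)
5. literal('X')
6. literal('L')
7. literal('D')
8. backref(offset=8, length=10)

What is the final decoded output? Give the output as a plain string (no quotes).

Answer: BKKBKXLDBKKBKXLDBK

Derivation:
Token 1: literal('B'). Output: "B"
Token 2: literal('K'). Output: "BK"
Token 3: backref(off=1, len=1). Copied 'K' from pos 1. Output: "BKK"
Token 4: backref(off=3, len=2). Copied 'BK' from pos 0. Output: "BKKBK"
Token 5: literal('X'). Output: "BKKBKX"
Token 6: literal('L'). Output: "BKKBKXL"
Token 7: literal('D'). Output: "BKKBKXLD"
Token 8: backref(off=8, len=10) (overlapping!). Copied 'BKKBKXLDBK' from pos 0. Output: "BKKBKXLDBKKBKXLDBK"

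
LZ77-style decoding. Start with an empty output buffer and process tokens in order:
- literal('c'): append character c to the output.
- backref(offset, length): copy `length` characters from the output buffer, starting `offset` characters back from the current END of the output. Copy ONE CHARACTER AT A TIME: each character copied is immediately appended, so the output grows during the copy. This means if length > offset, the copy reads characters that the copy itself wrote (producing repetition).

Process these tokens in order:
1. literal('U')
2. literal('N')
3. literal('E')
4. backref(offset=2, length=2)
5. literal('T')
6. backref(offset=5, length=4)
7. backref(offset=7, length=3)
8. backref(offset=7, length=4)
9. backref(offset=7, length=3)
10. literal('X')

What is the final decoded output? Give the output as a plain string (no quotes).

Answer: UNENETNENENETNENENETX

Derivation:
Token 1: literal('U'). Output: "U"
Token 2: literal('N'). Output: "UN"
Token 3: literal('E'). Output: "UNE"
Token 4: backref(off=2, len=2). Copied 'NE' from pos 1. Output: "UNENE"
Token 5: literal('T'). Output: "UNENET"
Token 6: backref(off=5, len=4). Copied 'NENE' from pos 1. Output: "UNENETNENE"
Token 7: backref(off=7, len=3). Copied 'NET' from pos 3. Output: "UNENETNENENET"
Token 8: backref(off=7, len=4). Copied 'NENE' from pos 6. Output: "UNENETNENENETNENE"
Token 9: backref(off=7, len=3). Copied 'NET' from pos 10. Output: "UNENETNENENETNENENET"
Token 10: literal('X'). Output: "UNENETNENENETNENENETX"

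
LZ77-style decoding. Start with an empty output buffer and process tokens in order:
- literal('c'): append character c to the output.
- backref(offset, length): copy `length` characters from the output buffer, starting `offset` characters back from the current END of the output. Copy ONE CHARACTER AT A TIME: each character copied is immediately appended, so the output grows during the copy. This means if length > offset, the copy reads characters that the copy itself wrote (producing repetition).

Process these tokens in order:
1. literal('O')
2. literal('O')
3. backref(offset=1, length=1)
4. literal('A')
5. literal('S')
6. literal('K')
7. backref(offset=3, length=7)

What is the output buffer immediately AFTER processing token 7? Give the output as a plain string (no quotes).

Answer: OOOASKASKASKA

Derivation:
Token 1: literal('O'). Output: "O"
Token 2: literal('O'). Output: "OO"
Token 3: backref(off=1, len=1). Copied 'O' from pos 1. Output: "OOO"
Token 4: literal('A'). Output: "OOOA"
Token 5: literal('S'). Output: "OOOAS"
Token 6: literal('K'). Output: "OOOASK"
Token 7: backref(off=3, len=7) (overlapping!). Copied 'ASKASKA' from pos 3. Output: "OOOASKASKASKA"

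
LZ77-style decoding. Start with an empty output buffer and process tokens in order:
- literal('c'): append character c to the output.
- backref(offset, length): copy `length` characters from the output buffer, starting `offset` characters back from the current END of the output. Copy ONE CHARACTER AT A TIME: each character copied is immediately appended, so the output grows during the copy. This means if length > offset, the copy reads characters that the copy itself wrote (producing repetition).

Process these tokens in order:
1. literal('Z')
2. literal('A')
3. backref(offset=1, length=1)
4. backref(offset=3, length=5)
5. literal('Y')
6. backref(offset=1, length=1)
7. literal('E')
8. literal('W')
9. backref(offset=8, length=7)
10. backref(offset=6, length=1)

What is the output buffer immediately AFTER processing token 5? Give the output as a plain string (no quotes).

Token 1: literal('Z'). Output: "Z"
Token 2: literal('A'). Output: "ZA"
Token 3: backref(off=1, len=1). Copied 'A' from pos 1. Output: "ZAA"
Token 4: backref(off=3, len=5) (overlapping!). Copied 'ZAAZA' from pos 0. Output: "ZAAZAAZA"
Token 5: literal('Y'). Output: "ZAAZAAZAY"

Answer: ZAAZAAZAY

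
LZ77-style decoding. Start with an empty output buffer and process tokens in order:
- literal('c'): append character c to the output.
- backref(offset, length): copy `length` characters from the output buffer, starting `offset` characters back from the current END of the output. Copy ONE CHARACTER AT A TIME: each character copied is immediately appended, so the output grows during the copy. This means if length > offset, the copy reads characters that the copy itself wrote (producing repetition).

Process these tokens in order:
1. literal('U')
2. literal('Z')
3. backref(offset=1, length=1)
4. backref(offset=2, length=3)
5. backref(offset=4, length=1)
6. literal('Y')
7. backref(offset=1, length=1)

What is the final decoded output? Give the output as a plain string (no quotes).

Token 1: literal('U'). Output: "U"
Token 2: literal('Z'). Output: "UZ"
Token 3: backref(off=1, len=1). Copied 'Z' from pos 1. Output: "UZZ"
Token 4: backref(off=2, len=3) (overlapping!). Copied 'ZZZ' from pos 1. Output: "UZZZZZ"
Token 5: backref(off=4, len=1). Copied 'Z' from pos 2. Output: "UZZZZZZ"
Token 6: literal('Y'). Output: "UZZZZZZY"
Token 7: backref(off=1, len=1). Copied 'Y' from pos 7. Output: "UZZZZZZYY"

Answer: UZZZZZZYY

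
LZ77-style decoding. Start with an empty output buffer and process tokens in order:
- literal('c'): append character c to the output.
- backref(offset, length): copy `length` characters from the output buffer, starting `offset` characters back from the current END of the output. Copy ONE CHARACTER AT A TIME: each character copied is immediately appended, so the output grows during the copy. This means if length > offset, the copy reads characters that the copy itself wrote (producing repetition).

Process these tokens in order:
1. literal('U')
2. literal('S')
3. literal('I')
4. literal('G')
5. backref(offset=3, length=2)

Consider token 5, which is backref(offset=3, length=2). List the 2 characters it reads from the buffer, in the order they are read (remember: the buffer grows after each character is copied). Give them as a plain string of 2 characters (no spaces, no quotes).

Token 1: literal('U'). Output: "U"
Token 2: literal('S'). Output: "US"
Token 3: literal('I'). Output: "USI"
Token 4: literal('G'). Output: "USIG"
Token 5: backref(off=3, len=2). Buffer before: "USIG" (len 4)
  byte 1: read out[1]='S', append. Buffer now: "USIGS"
  byte 2: read out[2]='I', append. Buffer now: "USIGSI"

Answer: SI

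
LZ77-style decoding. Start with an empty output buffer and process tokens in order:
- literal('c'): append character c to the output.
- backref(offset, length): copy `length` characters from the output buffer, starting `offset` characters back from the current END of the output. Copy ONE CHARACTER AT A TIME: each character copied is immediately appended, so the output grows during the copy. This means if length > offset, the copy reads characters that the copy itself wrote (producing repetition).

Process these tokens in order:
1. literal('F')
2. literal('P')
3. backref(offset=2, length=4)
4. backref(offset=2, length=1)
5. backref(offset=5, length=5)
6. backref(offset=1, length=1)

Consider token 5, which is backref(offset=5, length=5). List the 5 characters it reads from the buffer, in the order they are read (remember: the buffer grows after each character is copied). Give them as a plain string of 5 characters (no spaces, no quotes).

Token 1: literal('F'). Output: "F"
Token 2: literal('P'). Output: "FP"
Token 3: backref(off=2, len=4) (overlapping!). Copied 'FPFP' from pos 0. Output: "FPFPFP"
Token 4: backref(off=2, len=1). Copied 'F' from pos 4. Output: "FPFPFPF"
Token 5: backref(off=5, len=5). Buffer before: "FPFPFPF" (len 7)
  byte 1: read out[2]='F', append. Buffer now: "FPFPFPFF"
  byte 2: read out[3]='P', append. Buffer now: "FPFPFPFFP"
  byte 3: read out[4]='F', append. Buffer now: "FPFPFPFFPF"
  byte 4: read out[5]='P', append. Buffer now: "FPFPFPFFPFP"
  byte 5: read out[6]='F', append. Buffer now: "FPFPFPFFPFPF"

Answer: FPFPF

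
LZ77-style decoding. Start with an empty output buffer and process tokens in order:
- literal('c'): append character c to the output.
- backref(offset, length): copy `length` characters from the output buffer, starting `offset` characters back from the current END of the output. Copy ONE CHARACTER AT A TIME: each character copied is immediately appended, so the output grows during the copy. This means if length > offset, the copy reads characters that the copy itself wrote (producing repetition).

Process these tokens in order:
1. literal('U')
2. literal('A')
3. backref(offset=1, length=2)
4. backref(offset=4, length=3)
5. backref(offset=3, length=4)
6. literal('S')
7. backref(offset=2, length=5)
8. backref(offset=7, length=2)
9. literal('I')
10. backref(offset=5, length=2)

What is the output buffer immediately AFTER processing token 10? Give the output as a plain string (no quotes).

Answer: UAAAUAAUAAUSUSUSUUSISU

Derivation:
Token 1: literal('U'). Output: "U"
Token 2: literal('A'). Output: "UA"
Token 3: backref(off=1, len=2) (overlapping!). Copied 'AA' from pos 1. Output: "UAAA"
Token 4: backref(off=4, len=3). Copied 'UAA' from pos 0. Output: "UAAAUAA"
Token 5: backref(off=3, len=4) (overlapping!). Copied 'UAAU' from pos 4. Output: "UAAAUAAUAAU"
Token 6: literal('S'). Output: "UAAAUAAUAAUS"
Token 7: backref(off=2, len=5) (overlapping!). Copied 'USUSU' from pos 10. Output: "UAAAUAAUAAUSUSUSU"
Token 8: backref(off=7, len=2). Copied 'US' from pos 10. Output: "UAAAUAAUAAUSUSUSUUS"
Token 9: literal('I'). Output: "UAAAUAAUAAUSUSUSUUSI"
Token 10: backref(off=5, len=2). Copied 'SU' from pos 15. Output: "UAAAUAAUAAUSUSUSUUSISU"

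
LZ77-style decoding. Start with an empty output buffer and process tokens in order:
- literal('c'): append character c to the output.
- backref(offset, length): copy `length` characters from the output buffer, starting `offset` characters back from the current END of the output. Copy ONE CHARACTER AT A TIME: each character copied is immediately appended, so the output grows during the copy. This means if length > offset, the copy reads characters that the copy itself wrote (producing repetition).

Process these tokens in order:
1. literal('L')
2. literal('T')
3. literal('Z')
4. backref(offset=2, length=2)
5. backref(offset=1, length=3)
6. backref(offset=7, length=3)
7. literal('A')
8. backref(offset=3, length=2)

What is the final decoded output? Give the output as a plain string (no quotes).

Token 1: literal('L'). Output: "L"
Token 2: literal('T'). Output: "LT"
Token 3: literal('Z'). Output: "LTZ"
Token 4: backref(off=2, len=2). Copied 'TZ' from pos 1. Output: "LTZTZ"
Token 5: backref(off=1, len=3) (overlapping!). Copied 'ZZZ' from pos 4. Output: "LTZTZZZZ"
Token 6: backref(off=7, len=3). Copied 'TZT' from pos 1. Output: "LTZTZZZZTZT"
Token 7: literal('A'). Output: "LTZTZZZZTZTA"
Token 8: backref(off=3, len=2). Copied 'ZT' from pos 9. Output: "LTZTZZZZTZTAZT"

Answer: LTZTZZZZTZTAZT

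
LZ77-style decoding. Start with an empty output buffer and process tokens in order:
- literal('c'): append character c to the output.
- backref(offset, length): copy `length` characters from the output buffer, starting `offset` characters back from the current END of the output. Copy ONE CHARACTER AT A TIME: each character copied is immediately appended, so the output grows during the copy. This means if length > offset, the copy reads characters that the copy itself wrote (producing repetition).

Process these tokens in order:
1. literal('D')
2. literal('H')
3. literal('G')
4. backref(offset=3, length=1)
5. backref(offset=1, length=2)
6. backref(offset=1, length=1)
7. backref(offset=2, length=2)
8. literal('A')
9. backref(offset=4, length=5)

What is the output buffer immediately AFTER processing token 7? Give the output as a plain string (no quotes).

Answer: DHGDDDDDD

Derivation:
Token 1: literal('D'). Output: "D"
Token 2: literal('H'). Output: "DH"
Token 3: literal('G'). Output: "DHG"
Token 4: backref(off=3, len=1). Copied 'D' from pos 0. Output: "DHGD"
Token 5: backref(off=1, len=2) (overlapping!). Copied 'DD' from pos 3. Output: "DHGDDD"
Token 6: backref(off=1, len=1). Copied 'D' from pos 5. Output: "DHGDDDD"
Token 7: backref(off=2, len=2). Copied 'DD' from pos 5. Output: "DHGDDDDDD"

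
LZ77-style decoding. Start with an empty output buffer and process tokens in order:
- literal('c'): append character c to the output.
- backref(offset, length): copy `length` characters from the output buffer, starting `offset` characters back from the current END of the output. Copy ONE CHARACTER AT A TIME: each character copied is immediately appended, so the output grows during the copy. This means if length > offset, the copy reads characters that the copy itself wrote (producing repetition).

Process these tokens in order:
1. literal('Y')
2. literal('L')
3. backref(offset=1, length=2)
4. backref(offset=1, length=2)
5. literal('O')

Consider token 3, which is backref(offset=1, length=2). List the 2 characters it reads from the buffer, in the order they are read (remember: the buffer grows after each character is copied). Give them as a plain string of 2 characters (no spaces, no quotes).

Answer: LL

Derivation:
Token 1: literal('Y'). Output: "Y"
Token 2: literal('L'). Output: "YL"
Token 3: backref(off=1, len=2). Buffer before: "YL" (len 2)
  byte 1: read out[1]='L', append. Buffer now: "YLL"
  byte 2: read out[2]='L', append. Buffer now: "YLLL"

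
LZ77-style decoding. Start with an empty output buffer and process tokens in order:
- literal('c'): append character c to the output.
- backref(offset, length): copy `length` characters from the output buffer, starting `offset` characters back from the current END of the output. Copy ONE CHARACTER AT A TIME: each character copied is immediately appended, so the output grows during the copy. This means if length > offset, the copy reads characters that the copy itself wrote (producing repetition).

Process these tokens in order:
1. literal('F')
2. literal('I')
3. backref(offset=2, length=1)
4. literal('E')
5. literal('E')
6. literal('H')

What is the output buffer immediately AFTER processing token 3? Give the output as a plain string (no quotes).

Answer: FIF

Derivation:
Token 1: literal('F'). Output: "F"
Token 2: literal('I'). Output: "FI"
Token 3: backref(off=2, len=1). Copied 'F' from pos 0. Output: "FIF"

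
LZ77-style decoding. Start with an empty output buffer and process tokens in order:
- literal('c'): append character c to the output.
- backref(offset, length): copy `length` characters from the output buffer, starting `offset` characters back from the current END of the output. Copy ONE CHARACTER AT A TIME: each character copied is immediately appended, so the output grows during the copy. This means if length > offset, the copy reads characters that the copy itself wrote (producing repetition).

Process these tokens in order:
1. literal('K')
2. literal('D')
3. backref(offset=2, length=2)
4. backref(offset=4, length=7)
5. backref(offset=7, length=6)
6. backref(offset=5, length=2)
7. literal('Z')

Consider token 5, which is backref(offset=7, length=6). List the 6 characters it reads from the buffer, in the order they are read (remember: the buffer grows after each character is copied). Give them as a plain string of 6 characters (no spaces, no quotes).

Token 1: literal('K'). Output: "K"
Token 2: literal('D'). Output: "KD"
Token 3: backref(off=2, len=2). Copied 'KD' from pos 0. Output: "KDKD"
Token 4: backref(off=4, len=7) (overlapping!). Copied 'KDKDKDK' from pos 0. Output: "KDKDKDKDKDK"
Token 5: backref(off=7, len=6). Buffer before: "KDKDKDKDKDK" (len 11)
  byte 1: read out[4]='K', append. Buffer now: "KDKDKDKDKDKK"
  byte 2: read out[5]='D', append. Buffer now: "KDKDKDKDKDKKD"
  byte 3: read out[6]='K', append. Buffer now: "KDKDKDKDKDKKDK"
  byte 4: read out[7]='D', append. Buffer now: "KDKDKDKDKDKKDKD"
  byte 5: read out[8]='K', append. Buffer now: "KDKDKDKDKDKKDKDK"
  byte 6: read out[9]='D', append. Buffer now: "KDKDKDKDKDKKDKDKD"

Answer: KDKDKD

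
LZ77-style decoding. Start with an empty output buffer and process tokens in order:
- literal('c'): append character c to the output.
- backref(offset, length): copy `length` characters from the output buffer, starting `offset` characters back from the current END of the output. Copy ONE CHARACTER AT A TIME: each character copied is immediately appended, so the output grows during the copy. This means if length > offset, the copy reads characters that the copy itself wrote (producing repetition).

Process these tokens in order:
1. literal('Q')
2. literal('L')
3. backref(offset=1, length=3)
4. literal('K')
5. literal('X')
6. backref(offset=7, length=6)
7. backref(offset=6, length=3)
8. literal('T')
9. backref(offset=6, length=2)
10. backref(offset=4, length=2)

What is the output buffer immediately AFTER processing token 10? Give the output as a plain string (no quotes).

Token 1: literal('Q'). Output: "Q"
Token 2: literal('L'). Output: "QL"
Token 3: backref(off=1, len=3) (overlapping!). Copied 'LLL' from pos 1. Output: "QLLLL"
Token 4: literal('K'). Output: "QLLLLK"
Token 5: literal('X'). Output: "QLLLLKX"
Token 6: backref(off=7, len=6). Copied 'QLLLLK' from pos 0. Output: "QLLLLKXQLLLLK"
Token 7: backref(off=6, len=3). Copied 'QLL' from pos 7. Output: "QLLLLKXQLLLLKQLL"
Token 8: literal('T'). Output: "QLLLLKXQLLLLKQLLT"
Token 9: backref(off=6, len=2). Copied 'LK' from pos 11. Output: "QLLLLKXQLLLLKQLLTLK"
Token 10: backref(off=4, len=2). Copied 'LT' from pos 15. Output: "QLLLLKXQLLLLKQLLTLKLT"

Answer: QLLLLKXQLLLLKQLLTLKLT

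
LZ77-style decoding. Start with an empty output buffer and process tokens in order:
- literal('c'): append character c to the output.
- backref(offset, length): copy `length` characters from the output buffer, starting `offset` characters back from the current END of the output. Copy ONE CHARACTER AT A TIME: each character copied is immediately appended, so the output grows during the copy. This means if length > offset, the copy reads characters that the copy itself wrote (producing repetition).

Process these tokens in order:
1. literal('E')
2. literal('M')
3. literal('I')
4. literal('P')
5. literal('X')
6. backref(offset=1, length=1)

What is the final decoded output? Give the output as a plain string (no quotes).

Token 1: literal('E'). Output: "E"
Token 2: literal('M'). Output: "EM"
Token 3: literal('I'). Output: "EMI"
Token 4: literal('P'). Output: "EMIP"
Token 5: literal('X'). Output: "EMIPX"
Token 6: backref(off=1, len=1). Copied 'X' from pos 4. Output: "EMIPXX"

Answer: EMIPXX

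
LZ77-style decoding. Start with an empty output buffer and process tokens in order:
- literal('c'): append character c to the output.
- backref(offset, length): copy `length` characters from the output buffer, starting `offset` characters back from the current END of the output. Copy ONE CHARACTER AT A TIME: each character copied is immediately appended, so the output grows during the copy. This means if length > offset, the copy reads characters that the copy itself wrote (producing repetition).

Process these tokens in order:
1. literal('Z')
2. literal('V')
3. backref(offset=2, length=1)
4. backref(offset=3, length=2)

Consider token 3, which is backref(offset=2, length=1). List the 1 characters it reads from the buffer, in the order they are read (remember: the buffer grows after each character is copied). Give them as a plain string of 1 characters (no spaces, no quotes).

Answer: Z

Derivation:
Token 1: literal('Z'). Output: "Z"
Token 2: literal('V'). Output: "ZV"
Token 3: backref(off=2, len=1). Buffer before: "ZV" (len 2)
  byte 1: read out[0]='Z', append. Buffer now: "ZVZ"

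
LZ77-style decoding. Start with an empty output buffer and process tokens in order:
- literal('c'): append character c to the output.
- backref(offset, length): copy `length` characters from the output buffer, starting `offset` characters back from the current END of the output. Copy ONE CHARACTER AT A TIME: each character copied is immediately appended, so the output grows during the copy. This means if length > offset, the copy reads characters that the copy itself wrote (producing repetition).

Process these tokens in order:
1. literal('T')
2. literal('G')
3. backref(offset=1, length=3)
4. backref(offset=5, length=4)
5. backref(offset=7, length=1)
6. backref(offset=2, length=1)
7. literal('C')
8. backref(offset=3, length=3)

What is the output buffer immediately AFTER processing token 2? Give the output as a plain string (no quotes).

Token 1: literal('T'). Output: "T"
Token 2: literal('G'). Output: "TG"

Answer: TG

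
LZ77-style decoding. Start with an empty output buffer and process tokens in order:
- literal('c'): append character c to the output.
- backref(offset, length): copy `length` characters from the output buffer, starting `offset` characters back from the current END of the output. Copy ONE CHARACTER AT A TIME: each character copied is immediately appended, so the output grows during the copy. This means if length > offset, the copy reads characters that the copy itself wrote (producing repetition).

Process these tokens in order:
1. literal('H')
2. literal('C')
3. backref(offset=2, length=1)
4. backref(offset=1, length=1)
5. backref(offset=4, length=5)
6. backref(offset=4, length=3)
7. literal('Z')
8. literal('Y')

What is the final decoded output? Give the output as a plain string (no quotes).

Answer: HCHHHCHHHCHHZY

Derivation:
Token 1: literal('H'). Output: "H"
Token 2: literal('C'). Output: "HC"
Token 3: backref(off=2, len=1). Copied 'H' from pos 0. Output: "HCH"
Token 4: backref(off=1, len=1). Copied 'H' from pos 2. Output: "HCHH"
Token 5: backref(off=4, len=5) (overlapping!). Copied 'HCHHH' from pos 0. Output: "HCHHHCHHH"
Token 6: backref(off=4, len=3). Copied 'CHH' from pos 5. Output: "HCHHHCHHHCHH"
Token 7: literal('Z'). Output: "HCHHHCHHHCHHZ"
Token 8: literal('Y'). Output: "HCHHHCHHHCHHZY"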